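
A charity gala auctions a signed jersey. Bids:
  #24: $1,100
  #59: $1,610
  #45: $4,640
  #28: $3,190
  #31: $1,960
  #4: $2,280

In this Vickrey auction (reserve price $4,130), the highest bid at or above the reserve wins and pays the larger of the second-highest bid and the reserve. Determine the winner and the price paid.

#45 pays $4,130

Bids in order: 4,640 (#45) > 3,190 (#28) > 2,280 (#4) > 1,960 (#31) > 1,610 (#59) > 1,100 (#24)
#45 has the top bid at or above the reserve ($4,640).
Second-highest bid $3,190 is below the reserve $4,130, so the reserve binds → payment $4,130.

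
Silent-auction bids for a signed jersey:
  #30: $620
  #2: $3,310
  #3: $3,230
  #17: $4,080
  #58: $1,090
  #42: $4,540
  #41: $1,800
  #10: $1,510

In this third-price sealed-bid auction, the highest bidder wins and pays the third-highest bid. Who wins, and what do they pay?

#42 pays $3,310

Sorting bids: 4,540 (#42) > 4,080 (#17) > 3,310 (#2) > 3,230 (#3) > 1,800 (#41) > 1,510 (#10) > …
#42 wins; payment is bid #3 in the ranking = $3,310.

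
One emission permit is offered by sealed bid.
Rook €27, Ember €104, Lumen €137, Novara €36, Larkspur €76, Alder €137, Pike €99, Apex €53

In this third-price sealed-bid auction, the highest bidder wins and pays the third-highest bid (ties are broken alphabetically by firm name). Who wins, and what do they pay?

Sorting bids: 137 (Alder) > 137 (Lumen) > 104 (Ember) > 99 (Pike) > 76 (Larkspur) > 53 (Apex) > …
Tie at €137 → Alder wins by tie-break.
Alder wins; payment is bid #3 in the ranking = €104.

Alder pays €104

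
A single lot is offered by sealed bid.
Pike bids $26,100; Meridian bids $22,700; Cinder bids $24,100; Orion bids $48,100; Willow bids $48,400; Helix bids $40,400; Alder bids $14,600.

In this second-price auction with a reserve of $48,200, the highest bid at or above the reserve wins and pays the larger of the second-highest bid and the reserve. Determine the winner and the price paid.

Willow pays $48,200

Bids in order: 48,400 (Willow) > 48,100 (Orion) > 40,400 (Helix) > 26,100 (Pike) > 24,100 (Cinder) > 22,700 (Meridian) > …
Highest eligible bid: Willow at $48,400.
max(second-highest $48,100, reserve $48,200) = $48,200.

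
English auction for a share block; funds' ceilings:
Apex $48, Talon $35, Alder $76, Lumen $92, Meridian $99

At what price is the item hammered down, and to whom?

Meridian wins at $92

Limits in order: 99 (Meridian) > 92 (Lumen) > 76 (Alder) > 48 (Apex) > 35 (Talon)
Lumen is the last rival to drop out, at $92; Meridian remains and wins at that price.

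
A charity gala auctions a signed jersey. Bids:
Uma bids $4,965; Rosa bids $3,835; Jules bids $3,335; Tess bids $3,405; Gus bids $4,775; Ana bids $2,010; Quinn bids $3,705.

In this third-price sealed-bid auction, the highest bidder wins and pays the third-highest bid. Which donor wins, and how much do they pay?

Uma pays $3,835

Sorting bids: 4,965 (Uma) > 4,775 (Gus) > 3,835 (Rosa) > 3,705 (Quinn) > 3,405 (Tess) > 3,335 (Jules) > …
Uma is highest; pays the third-highest bid, $3,835.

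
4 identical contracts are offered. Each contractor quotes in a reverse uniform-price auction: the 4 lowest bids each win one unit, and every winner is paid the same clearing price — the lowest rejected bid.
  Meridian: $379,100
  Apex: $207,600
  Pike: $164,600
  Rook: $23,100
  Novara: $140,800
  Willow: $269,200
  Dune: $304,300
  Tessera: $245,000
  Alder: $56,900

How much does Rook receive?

Ordering the bids: 23,100 (Rook), 56,900 (Alder), 140,800 (Novara), 164,600 (Pike), 207,600 (Apex), 245,000 (Tessera), …
Lowest 4: Rook, Alder, Novara, Pike.
Lowest unsuccessful bid: $207,600 → clearing price.
Rook wins → is paid $207,600.

Rook is paid $207,600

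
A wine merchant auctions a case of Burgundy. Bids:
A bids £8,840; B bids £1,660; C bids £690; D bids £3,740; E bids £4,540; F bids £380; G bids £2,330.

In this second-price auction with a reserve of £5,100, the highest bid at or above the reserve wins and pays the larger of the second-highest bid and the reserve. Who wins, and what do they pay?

A pays £5,100

Sorting bids: 8,840 (A) > 4,540 (E) > 3,740 (D) > 2,330 (G) > 1,660 (B) > 690 (C) > …
Highest eligible bid: A at £8,840.
max(second-highest £4,540, reserve £5,100) = £5,100.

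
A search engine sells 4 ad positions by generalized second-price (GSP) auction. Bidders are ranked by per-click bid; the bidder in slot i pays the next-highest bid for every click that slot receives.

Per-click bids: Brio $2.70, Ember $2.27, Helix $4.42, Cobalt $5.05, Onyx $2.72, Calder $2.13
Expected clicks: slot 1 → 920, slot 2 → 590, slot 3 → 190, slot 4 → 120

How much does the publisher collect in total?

Total revenue: $6456.60

Ranked by bid: $5.05 (Cobalt) > $4.42 (Helix) > $2.72 (Onyx) > $2.70 (Brio) > $2.27 (Ember) > …
Slot 1: Cobalt pays $4.42 × 920 = $4066.40
Slot 2: Helix pays $2.72 × 590 = $1604.80
Slot 3: Onyx pays $2.70 × 190 = $513.00
Slot 4: Brio pays $2.27 × 120 = $272.40
Total = $6456.60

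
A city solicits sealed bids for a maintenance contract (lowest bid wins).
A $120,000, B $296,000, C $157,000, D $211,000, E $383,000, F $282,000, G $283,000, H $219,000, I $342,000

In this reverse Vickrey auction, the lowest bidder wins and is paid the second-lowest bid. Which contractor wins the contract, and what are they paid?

Reverse Vickrey auction: the lowest bidder wins and is paid the second-lowest bid.
Bids ranked: 120,000 (A) < 157,000 (C) < 211,000 (D) < 219,000 (H) < 282,000 (F) < 283,000 (G) < …
Second-price: A is paid C's bid of $157,000.

A is paid $157,000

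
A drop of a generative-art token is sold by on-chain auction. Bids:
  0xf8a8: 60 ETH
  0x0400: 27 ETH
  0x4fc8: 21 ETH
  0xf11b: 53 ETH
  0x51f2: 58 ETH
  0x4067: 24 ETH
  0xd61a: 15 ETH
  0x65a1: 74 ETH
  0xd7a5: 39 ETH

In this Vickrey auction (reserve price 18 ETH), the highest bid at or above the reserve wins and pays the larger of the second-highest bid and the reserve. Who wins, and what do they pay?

Rule: the highest bid at or above the reserve wins and pays the larger of the second-highest bid and the reserve.
Bids in order: 74 (0x65a1) > 60 (0xf8a8) > 58 (0x51f2) > 53 (0xf11b) > 39 (0xd7a5) > 27 (0x0400) > …
0x65a1 has the top bid at or above the reserve (74 ETH).
Second-highest bid 60 ETH exceeds the reserve 18 ETH → payment 60 ETH.

0x65a1 pays 60 ETH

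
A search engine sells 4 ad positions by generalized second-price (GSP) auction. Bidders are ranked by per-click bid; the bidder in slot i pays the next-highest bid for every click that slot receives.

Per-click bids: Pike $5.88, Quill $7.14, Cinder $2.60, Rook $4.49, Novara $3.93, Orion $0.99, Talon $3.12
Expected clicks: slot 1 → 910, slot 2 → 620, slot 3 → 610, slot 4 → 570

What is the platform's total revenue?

Total revenue: $12310.30

Sorting advertisers: $7.14 (Quill) > $5.88 (Pike) > $4.49 (Rook) > $3.93 (Novara) > $3.12 (Talon) > …
Slot 1: Quill pays $5.88 × 910 = $5350.80
Slot 2: Pike pays $4.49 × 620 = $2783.80
Slot 3: Rook pays $3.93 × 610 = $2397.30
Slot 4: Novara pays $3.12 × 570 = $1778.40
Total = $12310.30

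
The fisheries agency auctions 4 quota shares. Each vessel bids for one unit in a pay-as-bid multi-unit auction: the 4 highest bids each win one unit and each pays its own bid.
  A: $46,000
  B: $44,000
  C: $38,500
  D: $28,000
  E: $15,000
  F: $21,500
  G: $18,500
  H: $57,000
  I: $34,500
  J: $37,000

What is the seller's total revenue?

Sorting: 57,000 (H), 46,000 (A), 44,000 (B), 38,500 (C), 37,000 (J), 34,500 (I), …
Top 4: H, A, B, C.
Total revenue = 57,000 + 46,000 + 44,000 + 38,500 = $185,500.

Total revenue: $185,500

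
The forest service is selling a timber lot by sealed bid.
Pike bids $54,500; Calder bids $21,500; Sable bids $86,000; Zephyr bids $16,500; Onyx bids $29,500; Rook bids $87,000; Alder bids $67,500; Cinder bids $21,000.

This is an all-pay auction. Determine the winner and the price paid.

Rook pays $87,000

Sorting bids: 87,000 (Rook) > 86,000 (Sable) > 67,500 (Alder) > 54,500 (Pike) > 29,500 (Onyx) > 21,500 (Calder) > …
Rook is highest and takes the item; every bidder forfeits their bid.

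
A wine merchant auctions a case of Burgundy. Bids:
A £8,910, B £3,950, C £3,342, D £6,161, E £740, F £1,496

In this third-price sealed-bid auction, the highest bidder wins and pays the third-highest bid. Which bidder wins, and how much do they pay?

A pays £3,950

Bids in order: 8,910 (A) > 6,161 (D) > 3,950 (B) > 3,342 (C) > 1,496 (F) > 740 (E)
A is highest; pays the third-highest bid, £3,950.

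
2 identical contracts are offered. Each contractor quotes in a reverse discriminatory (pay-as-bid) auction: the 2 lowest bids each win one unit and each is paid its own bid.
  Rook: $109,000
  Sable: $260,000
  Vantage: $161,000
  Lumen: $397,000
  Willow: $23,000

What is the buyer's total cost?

Total cost: $132,000

Ordering the bids: 23,000 (Willow), 109,000 (Rook), 161,000 (Vantage), 260,000 (Sable), …
The 2 lowest are Willow, Rook.
Total cost = 23,000 + 109,000 = $132,000.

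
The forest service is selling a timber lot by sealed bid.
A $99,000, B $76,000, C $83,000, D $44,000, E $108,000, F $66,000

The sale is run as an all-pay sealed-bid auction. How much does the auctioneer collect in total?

Sorting bids: 108,000 (E) > 99,000 (A) > 83,000 (C) > 76,000 (B) > 66,000 (F) > 44,000 (D)
Every bidder forfeits their bid regardless of winning.
Revenue = 99,000 + 76,000 + 83,000 + 44,000 + 108,000 + 66,000 = $476,000.

Total revenue: $476,000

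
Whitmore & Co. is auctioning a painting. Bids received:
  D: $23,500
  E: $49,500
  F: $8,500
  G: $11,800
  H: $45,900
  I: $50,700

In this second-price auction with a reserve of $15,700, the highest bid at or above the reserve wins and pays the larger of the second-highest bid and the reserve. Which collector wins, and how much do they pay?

I pays $49,500

Rule: the highest bid at or above the reserve wins and pays the larger of the second-highest bid and the reserve.
Bids in order: 50,700 (I) > 49,500 (E) > 45,900 (H) > 23,500 (D) > 11,800 (G) > 8,500 (F)
I has the top bid at or above the reserve ($50,700).
max(second-highest $49,500, reserve $15,700) = $49,500; the reserve does not bind.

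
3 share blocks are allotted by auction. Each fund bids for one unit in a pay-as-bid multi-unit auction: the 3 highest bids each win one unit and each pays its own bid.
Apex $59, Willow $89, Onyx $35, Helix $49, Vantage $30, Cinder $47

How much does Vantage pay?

Vantage pays $0

Bids ranked high→low: 89 (Willow), 59 (Apex), 49 (Helix), 47 (Cinder), 35 (Onyx), …
Top 3: Willow, Apex, Helix.
Vantage does not win → $0.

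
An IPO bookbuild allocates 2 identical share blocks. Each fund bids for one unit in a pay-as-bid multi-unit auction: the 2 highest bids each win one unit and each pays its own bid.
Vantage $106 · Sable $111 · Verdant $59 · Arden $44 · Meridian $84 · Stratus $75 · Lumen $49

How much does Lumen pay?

Ordering the bids: 111 (Sable), 106 (Vantage), 84 (Meridian), 75 (Stratus), …
Top 2: Sable, Vantage.
Lumen does not win → $0.

Lumen pays $0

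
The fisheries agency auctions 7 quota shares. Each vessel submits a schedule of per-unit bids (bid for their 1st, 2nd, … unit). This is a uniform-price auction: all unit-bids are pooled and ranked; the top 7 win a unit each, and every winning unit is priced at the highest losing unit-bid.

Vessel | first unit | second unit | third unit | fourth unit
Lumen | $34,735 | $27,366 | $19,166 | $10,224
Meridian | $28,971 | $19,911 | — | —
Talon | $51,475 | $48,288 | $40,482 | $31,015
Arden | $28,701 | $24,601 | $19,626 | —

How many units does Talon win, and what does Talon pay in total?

All unit-bids, highest first — top 7: 51,475 (Talon-1), 48,288 (Talon-2), 40,482 (Talon-3), 34,735 (Lumen-1), 31,015 (Talon-4), 28,971 (Meridian-1), 28,701 (Arden-1)
The (k+1)-th unit-bid is $27,366.
Talon wins 4 unit(s) at $27,366 each.

Talon: 4 units, pays $109,464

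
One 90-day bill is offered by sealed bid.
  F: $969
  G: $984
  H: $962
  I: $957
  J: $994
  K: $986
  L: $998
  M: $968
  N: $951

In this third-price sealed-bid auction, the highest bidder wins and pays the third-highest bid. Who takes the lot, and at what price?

Bids in order: 998 (L) > 994 (J) > 986 (K) > 984 (G) > 969 (F) > 968 (M) > …
L is highest; pays the third-highest bid, $986.

L pays $986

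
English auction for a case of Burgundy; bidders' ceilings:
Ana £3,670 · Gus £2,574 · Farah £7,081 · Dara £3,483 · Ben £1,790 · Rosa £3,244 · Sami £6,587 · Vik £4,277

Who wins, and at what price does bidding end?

Limits ranked: 7,081 (Farah) > 6,587 (Sami) > 4,277 (Vik) > 3,670 (Ana) > 3,483 (Dara) > 3,244 (Rosa) > …
Sami is the last rival to drop out, at £6,587; Farah remains and wins at that price.

Farah wins at £6,587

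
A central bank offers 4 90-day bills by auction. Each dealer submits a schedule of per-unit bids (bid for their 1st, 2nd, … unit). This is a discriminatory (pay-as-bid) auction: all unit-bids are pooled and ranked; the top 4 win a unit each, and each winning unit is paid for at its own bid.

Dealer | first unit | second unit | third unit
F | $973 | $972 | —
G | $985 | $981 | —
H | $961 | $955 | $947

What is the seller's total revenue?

Merging the schedules and taking the best 4: 985 (G-1), 981 (G-2), 973 (F-1), 972 (F-2)
Next rejected bid: $961 (not a price — pay-as-bid).
Each winning unit pays its own bid.
Revenue = 985 + 981 + 973 + 972 = $3,911.

Total revenue: $3,911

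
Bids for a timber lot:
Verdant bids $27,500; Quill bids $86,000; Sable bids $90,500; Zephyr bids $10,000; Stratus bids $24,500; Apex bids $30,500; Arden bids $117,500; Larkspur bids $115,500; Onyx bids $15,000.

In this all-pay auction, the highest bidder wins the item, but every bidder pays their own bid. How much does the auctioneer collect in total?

Bids in order: 117,500 (Arden) > 115,500 (Larkspur) > 90,500 (Sable) > 86,000 (Quill) > 30,500 (Apex) > 27,500 (Verdant) > …
Every bidder forfeits their bid regardless of winning.
Revenue = 27,500 + 86,000 + 90,500 + 10,000 + 24,500 + 30,500 + 117,500 + 115,500 + 15,000 = $517,000.

Total revenue: $517,000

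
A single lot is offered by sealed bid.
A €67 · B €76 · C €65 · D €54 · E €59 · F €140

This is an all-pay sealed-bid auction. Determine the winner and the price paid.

Sorting bids: 140 (F) > 76 (B) > 67 (A) > 65 (C) > 59 (E) > 54 (D)
F is highest and takes the item; every bidder forfeits their bid.

F pays €140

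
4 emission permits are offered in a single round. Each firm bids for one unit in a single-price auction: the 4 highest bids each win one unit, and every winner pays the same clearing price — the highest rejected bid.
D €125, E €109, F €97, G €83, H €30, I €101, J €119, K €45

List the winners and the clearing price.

D, J, E, I; each pays €97

Bids ranked high→low: 125 (D), 119 (J), 109 (E), 101 (I), 97 (F), 83 (G), …
Winners (4 units): D, J, E, I.
Clearing price = highest rejected bid = €97.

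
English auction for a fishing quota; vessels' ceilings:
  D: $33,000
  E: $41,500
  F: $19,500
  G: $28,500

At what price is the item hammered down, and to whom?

E wins at $33,000

Limits ranked: 41,500 (E) > 33,000 (D) > 28,500 (G) > 19,500 (F)
Once the price passes $33,000, only E is left; the hammer falls at D's limit of $33,000.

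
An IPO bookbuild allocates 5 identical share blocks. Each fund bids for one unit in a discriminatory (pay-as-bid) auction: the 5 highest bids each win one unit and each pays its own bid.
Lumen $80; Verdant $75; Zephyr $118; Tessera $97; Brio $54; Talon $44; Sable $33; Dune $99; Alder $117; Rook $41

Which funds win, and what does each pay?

Bids ranked high→low: 118 (Zephyr), 117 (Alder), 99 (Dune), 97 (Tessera), 80 (Lumen), 75 (Verdant), 54 (Brio), …
The 5 highest are Zephyr, Alder, Dune, Tessera, Lumen.
Each winner pays its own bid: Zephyr $118, Alder $117, Dune $99, Tessera $97, Lumen $80.

Zephyr $118, Alder $117, Dune $99, Tessera $97, Lumen $80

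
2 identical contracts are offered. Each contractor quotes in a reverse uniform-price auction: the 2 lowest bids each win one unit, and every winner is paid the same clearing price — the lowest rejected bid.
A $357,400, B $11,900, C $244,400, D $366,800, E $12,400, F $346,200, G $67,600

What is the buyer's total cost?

Ordering the bids: 11,900 (B), 12,400 (E), 67,600 (G), 244,400 (C), …
The 2 lowest are B, E.
Lowest unsuccessful bid: $67,600 → clearing price.
Total cost = 2 × $67,600 = $135,200.

Total cost: $135,200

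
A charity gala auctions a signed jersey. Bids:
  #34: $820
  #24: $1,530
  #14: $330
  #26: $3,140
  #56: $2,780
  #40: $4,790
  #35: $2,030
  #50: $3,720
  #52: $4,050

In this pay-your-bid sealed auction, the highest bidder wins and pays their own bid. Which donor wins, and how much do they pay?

#40 pays $4,790

Bids in order: 4,790 (#40) > 4,050 (#52) > 3,720 (#50) > 3,140 (#26) > 2,780 (#56) > 2,030 (#35) > …
First-price: #40 pays what they bid, $4,790.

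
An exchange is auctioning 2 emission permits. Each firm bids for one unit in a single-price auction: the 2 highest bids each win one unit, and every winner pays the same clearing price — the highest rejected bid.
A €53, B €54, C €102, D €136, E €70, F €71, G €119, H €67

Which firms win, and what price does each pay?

D, G; each pays €102

Bids ranked high→low: 136 (D), 119 (G), 102 (C), 71 (F), …
The 2 highest are D, G.
Clearing price = highest rejected bid = €102.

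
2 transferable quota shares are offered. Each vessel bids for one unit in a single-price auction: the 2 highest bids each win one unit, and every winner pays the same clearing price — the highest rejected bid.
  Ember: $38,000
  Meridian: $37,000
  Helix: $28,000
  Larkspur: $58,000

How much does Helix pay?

Sorting: 58,000 (Larkspur), 38,000 (Ember), 37,000 (Meridian), 28,000 (Helix)
Winners (2 units): Larkspur, Ember.
Highest unsuccessful bid: $37,000 → clearing price.
Helix does not win → pays $0.

Helix pays $0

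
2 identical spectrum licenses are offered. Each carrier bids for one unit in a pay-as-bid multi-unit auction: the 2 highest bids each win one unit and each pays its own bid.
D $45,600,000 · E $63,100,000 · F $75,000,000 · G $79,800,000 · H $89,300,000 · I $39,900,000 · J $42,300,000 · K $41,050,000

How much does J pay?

J pays $0

Bids ranked high→low: 89,300,000 (H), 79,800,000 (G), 75,000,000 (F), 63,100,000 (E), …
The 2 highest are H, G.
J does not win → $0.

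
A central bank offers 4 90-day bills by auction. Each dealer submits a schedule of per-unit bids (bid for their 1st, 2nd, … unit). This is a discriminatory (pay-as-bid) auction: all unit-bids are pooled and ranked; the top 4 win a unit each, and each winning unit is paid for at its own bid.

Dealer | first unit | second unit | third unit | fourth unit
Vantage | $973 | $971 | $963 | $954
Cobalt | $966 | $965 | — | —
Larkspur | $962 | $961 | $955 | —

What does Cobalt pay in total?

All unit-bids, highest first — top 4: 973 (Vantage-1), 971 (Vantage-2), 966 (Cobalt-1), 965 (Cobalt-2)
Next rejected bid: $963 (not a price — pay-as-bid).
Cobalt's winning unit-bids: 966 + 965 = $1,931.

Cobalt pays $1,931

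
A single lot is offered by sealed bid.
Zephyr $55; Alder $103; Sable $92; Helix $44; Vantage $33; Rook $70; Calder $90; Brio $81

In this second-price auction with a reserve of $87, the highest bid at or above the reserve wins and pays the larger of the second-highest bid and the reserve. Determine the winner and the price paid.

Bids ranked: 103 (Alder) > 92 (Sable) > 90 (Calder) > 81 (Brio) > 70 (Rook) > 55 (Zephyr) > …
Highest eligible bid: Alder at $103.
Second-highest bid $92 exceeds the reserve $87 → payment $92.

Alder pays $92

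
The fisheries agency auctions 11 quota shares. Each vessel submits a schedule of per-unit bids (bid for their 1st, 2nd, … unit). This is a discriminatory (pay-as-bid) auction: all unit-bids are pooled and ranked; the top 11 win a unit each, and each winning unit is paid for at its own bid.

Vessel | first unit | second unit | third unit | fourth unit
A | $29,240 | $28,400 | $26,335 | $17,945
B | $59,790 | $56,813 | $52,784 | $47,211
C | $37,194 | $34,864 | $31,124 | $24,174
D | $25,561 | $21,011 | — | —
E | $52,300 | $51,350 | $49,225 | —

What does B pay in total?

All unit-bids, highest first — top 11: 59,790 (B-1), 56,813 (B-2), 52,784 (B-3), 52,300 (E-1), 51,350 (E-2), 49,225 (E-3), 47,211 (B-4), 37,194 (C-1), 34,864 (C-2), 31,124 (C-3), 29,240 (A-1)
Next rejected bid: $28,400 (not a price — pay-as-bid).
B's winning unit-bids: 59,790 + 56,813 + 52,784 + 47,211 = $216,598.

B pays $216,598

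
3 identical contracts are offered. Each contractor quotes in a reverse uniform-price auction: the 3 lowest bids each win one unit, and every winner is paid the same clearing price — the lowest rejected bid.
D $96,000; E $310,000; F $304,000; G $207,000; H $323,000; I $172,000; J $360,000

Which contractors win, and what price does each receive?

D, I, G; each is paid $304,000

Sorting: 96,000 (D), 172,000 (I), 207,000 (G), 304,000 (F), 310,000 (E), …
Lowest 3: D, I, G.
Clearing price = lowest rejected bid = $304,000.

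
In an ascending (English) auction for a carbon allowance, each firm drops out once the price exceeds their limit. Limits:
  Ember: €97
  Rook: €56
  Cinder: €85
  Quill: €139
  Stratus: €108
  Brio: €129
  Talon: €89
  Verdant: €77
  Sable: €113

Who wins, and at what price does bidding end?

Quill wins at €129

Ascending (English) auction: the price rises until one bidder remains; the winner pays the price at which the last rival dropped out.
Sorting limits: 139 (Quill) > 129 (Brio) > 113 (Sable) > 108 (Stratus) > 97 (Ember) > 89 (Talon) > …
Brio is the last rival to drop out, at €129; Quill remains and wins at that price.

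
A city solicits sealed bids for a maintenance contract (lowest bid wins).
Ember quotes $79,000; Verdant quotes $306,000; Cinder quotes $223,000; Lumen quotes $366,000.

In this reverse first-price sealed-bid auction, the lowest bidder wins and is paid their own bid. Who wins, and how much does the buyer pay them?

Ember is paid $79,000

Sorting bids: 79,000 (Ember) < 223,000 (Cinder) < 306,000 (Verdant) < 366,000 (Lumen)
First-price: Ember is paid what they bid, $79,000.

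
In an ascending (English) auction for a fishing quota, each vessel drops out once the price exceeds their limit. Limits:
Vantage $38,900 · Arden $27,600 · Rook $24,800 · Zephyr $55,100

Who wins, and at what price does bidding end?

Ascending (English) auction: the price rises until one bidder remains; the winner pays the price at which the last rival dropped out.
Limits in order: 55,100 (Zephyr) > 38,900 (Vantage) > 27,600 (Arden) > 24,800 (Rook)
Once the price passes $38,900, only Zephyr is left; the hammer falls at Vantage's limit of $38,900.

Zephyr wins at $38,900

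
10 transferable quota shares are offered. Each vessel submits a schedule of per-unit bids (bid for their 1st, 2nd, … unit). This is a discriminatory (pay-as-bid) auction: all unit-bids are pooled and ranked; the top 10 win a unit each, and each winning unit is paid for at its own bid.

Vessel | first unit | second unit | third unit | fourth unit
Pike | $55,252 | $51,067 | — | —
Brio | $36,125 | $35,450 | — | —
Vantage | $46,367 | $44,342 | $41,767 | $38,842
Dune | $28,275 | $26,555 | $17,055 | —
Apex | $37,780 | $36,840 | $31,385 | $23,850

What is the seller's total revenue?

Total revenue: $423,832

All unit-bids, highest first — top 10: 55,252 (Pike-1), 51,067 (Pike-2), 46,367 (Vantage-1), 44,342 (Vantage-2), 41,767 (Vantage-3), 38,842 (Vantage-4), 37,780 (Apex-1), 36,840 (Apex-2), 36,125 (Brio-1), 35,450 (Brio-2)
Next rejected bid: $31,385 (not a price — pay-as-bid).
Each winning unit pays its own bid.
Revenue = 55,252 + 51,067 + 46,367 + 44,342 + 41,767 + 38,842 + 37,780 + 36,840 + 36,125 + 35,450 = $423,832.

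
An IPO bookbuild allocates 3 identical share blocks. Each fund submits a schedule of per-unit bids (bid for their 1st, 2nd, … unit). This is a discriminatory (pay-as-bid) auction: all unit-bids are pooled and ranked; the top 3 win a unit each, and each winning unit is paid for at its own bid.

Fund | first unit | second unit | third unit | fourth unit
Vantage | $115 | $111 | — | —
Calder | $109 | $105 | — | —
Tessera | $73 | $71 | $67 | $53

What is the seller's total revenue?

Total revenue: $335

All unit-bids, highest first — top 3: 115 (Vantage-1), 111 (Vantage-2), 109 (Calder-1)
Next rejected bid: $105 (not a price — pay-as-bid).
Each winning unit pays its own bid.
Revenue = 115 + 111 + 109 = $335.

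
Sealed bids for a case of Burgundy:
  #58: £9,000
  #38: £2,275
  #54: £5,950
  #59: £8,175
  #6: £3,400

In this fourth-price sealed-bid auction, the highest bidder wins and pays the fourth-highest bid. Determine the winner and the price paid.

#58 pays £3,400

Bids in order: 9,000 (#58) > 8,175 (#59) > 5,950 (#54) > 3,400 (#6) > 2,275 (#38)
#58 is highest; pays the fourth-highest bid, £3,400.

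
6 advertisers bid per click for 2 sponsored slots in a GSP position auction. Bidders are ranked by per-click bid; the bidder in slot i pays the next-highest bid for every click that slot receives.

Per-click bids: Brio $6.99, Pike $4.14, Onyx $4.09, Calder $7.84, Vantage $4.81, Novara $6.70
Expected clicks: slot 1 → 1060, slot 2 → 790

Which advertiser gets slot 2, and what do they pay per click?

Ranked by bid: $7.84 (Calder) > $6.99 (Brio) > $6.70 (Novara) > …
Slot 2 goes to the second-ranked bidder, Brio, who pays the next bid down: $6.70/click.

Brio; $6.70 per click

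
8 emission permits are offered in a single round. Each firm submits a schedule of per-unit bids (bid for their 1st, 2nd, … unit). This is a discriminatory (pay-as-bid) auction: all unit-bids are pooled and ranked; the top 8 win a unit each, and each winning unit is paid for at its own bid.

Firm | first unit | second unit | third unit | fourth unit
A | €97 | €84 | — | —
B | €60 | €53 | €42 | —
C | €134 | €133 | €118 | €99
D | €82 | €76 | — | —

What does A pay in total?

A pays €181

All unit-bids, highest first — top 8: 134 (C-1), 133 (C-2), 118 (C-3), 99 (C-4), 97 (A-1), 84 (A-2), 82 (D-1), 76 (D-2)
Next rejected bid: €60 (not a price — pay-as-bid).
A's winning unit-bids: 97 + 84 = €181.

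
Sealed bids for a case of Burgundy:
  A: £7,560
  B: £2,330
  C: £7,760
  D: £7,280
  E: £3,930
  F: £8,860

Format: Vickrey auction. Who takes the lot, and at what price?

Bids in order: 8,860 (F) > 7,760 (C) > 7,560 (A) > 7,280 (D) > 3,930 (E) > 2,330 (B)
Second-price: F pays C's bid of £7,760.

F pays £7,760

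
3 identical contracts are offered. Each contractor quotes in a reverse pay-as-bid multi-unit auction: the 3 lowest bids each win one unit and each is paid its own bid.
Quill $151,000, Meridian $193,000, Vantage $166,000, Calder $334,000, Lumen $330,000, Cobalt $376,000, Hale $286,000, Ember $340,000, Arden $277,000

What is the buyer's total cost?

Total cost: $510,000

Ordering the bids: 151,000 (Quill), 166,000 (Vantage), 193,000 (Meridian), 277,000 (Arden), 286,000 (Hale), …
Lowest 3: Quill, Vantage, Meridian.
Total cost = 151,000 + 166,000 + 193,000 = $510,000.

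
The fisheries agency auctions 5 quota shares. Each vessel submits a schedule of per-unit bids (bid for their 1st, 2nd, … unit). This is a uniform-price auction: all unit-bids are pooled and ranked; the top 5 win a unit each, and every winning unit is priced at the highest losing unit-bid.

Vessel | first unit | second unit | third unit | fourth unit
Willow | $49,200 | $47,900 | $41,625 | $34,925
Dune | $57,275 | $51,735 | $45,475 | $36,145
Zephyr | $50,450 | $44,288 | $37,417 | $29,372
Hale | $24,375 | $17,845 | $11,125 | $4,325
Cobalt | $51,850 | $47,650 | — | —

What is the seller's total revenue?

Total revenue: $239,500

Merging the schedules and taking the best 5: 57,275 (Dune-1), 51,850 (Cobalt-1), 51,735 (Dune-2), 50,450 (Zephyr-1), 49,200 (Willow-1)
Highest rejected unit-bid = $47,900.
Allocation: Cobalt 1, Dune 2, Willow 1, Zephyr 1. Every unit priced at $47,900.
Revenue = 5 × 47,900 = $239,500.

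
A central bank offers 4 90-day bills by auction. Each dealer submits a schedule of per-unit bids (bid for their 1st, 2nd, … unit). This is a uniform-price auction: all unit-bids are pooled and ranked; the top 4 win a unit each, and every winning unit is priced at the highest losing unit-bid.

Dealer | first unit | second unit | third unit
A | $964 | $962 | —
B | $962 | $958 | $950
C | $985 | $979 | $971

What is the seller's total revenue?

All unit-bids, highest first — top 4: 985 (C-1), 979 (C-2), 971 (C-3), 964 (A-1)
Highest rejected unit-bid = $962.
Allocation: A 1, C 3. Every unit priced at $962.
Revenue = 4 × 962 = $3,848.

Total revenue: $3,848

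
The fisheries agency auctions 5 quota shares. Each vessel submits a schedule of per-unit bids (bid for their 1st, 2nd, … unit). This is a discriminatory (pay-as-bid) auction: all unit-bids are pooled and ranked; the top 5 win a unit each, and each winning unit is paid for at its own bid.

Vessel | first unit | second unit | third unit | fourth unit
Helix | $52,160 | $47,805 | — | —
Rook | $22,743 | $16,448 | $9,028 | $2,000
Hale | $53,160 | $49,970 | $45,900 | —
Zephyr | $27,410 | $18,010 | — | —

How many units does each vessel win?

Hale 3, Helix 2

All unit-bids, highest first — top 5: 53,160 (Hale-1), 52,160 (Helix-1), 49,970 (Hale-2), 47,805 (Helix-2), 45,900 (Hale-3)
Next rejected bid: $27,410 (not a price — pay-as-bid).
Allocation: Hale 3, Helix 2.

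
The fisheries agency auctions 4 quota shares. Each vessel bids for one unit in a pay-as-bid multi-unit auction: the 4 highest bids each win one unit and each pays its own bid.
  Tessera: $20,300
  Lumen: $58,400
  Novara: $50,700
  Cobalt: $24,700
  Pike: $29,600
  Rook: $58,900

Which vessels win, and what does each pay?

Rook $58,900, Lumen $58,400, Novara $50,700, Pike $29,600

Ordering the bids: 58,900 (Rook), 58,400 (Lumen), 50,700 (Novara), 29,600 (Pike), 24,700 (Cobalt), 20,300 (Tessera)
Winners (4 units): Rook, Lumen, Novara, Pike.
Each winner pays its own bid: Rook $58,900, Lumen $58,400, Novara $50,700, Pike $29,600.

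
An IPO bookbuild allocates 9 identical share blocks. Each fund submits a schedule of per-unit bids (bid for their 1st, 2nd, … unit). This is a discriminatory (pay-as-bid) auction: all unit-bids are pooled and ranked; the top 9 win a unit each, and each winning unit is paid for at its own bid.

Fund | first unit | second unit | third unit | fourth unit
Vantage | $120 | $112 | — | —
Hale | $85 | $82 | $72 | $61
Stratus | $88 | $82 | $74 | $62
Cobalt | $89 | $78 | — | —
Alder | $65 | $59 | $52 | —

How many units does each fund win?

Cobalt 2, Hale 2, Stratus 3, Vantage 2

Merging the schedules and taking the best 9: 120 (Vantage-1), 112 (Vantage-2), 89 (Cobalt-1), 88 (Stratus-1), 85 (Hale-1), 82 (Hale-2), 82 (Stratus-2), 78 (Cobalt-2), 74 (Stratus-3)
Next rejected bid: $72 (not a price — pay-as-bid).
Allocation: Cobalt 2, Hale 2, Stratus 3, Vantage 2.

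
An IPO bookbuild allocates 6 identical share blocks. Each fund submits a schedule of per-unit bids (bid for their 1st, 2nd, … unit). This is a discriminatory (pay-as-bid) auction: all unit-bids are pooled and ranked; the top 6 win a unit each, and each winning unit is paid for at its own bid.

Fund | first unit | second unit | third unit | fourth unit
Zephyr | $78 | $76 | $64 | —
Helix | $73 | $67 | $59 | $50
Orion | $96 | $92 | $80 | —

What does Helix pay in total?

Pooled unit-bids ranked (top 6): 96 (Orion-1), 92 (Orion-2), 80 (Orion-3), 78 (Zephyr-1), 76 (Zephyr-2), 73 (Helix-1)
Next rejected bid: $67 (not a price — pay-as-bid).
Helix's winning unit-bids: 73 = $73.

Helix pays $73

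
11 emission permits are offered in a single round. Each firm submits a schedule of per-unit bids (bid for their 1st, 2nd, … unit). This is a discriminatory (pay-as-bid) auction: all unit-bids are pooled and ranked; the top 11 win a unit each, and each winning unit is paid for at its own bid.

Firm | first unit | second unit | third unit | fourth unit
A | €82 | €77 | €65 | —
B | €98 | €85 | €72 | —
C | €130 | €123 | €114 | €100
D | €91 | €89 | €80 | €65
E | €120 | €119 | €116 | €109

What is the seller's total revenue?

Total revenue: €1,209

Pooled unit-bids ranked (top 11): 130 (C-1), 123 (C-2), 120 (E-1), 119 (E-2), 116 (E-3), 114 (C-3), 109 (E-4), 100 (C-4), 98 (B-1), 91 (D-1), 89 (D-2)
Next rejected bid: €85 (not a price — pay-as-bid).
Each winning unit pays its own bid.
Revenue = 130 + 123 + 120 + 119 + 116 + 114 + 109 + 100 + 98 + 91 + 89 = €1,209.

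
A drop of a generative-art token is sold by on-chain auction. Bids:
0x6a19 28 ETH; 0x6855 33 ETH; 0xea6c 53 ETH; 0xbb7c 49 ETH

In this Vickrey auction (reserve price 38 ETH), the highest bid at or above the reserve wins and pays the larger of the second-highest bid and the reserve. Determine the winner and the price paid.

Bids ranked: 53 (0xea6c) > 49 (0xbb7c) > 33 (0x6855) > 28 (0x6a19)
Highest eligible bid: 0xea6c at 53 ETH.
Second-highest bid 49 ETH exceeds the reserve 38 ETH → payment 49 ETH.

0xea6c pays 49 ETH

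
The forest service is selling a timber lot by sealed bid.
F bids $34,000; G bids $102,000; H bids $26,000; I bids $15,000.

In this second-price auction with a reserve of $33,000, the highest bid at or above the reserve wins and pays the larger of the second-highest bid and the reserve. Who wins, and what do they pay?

G pays $34,000

Sorting bids: 102,000 (G) > 34,000 (F) > 26,000 (H) > 15,000 (I)
G has the top bid at or above the reserve ($102,000).
Second-highest bid $34,000 exceeds the reserve $33,000 → payment $34,000.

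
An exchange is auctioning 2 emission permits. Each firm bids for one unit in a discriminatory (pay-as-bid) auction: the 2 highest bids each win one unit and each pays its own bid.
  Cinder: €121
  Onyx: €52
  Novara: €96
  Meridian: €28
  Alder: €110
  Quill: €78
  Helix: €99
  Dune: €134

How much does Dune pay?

Dune pays €134

Ordering the bids: 134 (Dune), 121 (Cinder), 110 (Alder), 99 (Helix), …
Winners (2 units): Dune, Cinder.
Dune wins → own bid €134.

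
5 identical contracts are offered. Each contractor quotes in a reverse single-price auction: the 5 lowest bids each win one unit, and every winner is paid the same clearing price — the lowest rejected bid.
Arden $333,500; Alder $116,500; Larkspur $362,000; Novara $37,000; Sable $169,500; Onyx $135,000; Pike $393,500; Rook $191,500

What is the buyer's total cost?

Bids ranked low→high: 37,000 (Novara), 116,500 (Alder), 135,000 (Onyx), 169,500 (Sable), 191,500 (Rook), 333,500 (Arden), 362,000 (Larkspur), …
Lowest 5: Novara, Alder, Onyx, Sable, Rook.
Clearing price = lowest rejected bid = $333,500.
Total cost = 5 × $333,500 = $1,667,500.

Total cost: $1,667,500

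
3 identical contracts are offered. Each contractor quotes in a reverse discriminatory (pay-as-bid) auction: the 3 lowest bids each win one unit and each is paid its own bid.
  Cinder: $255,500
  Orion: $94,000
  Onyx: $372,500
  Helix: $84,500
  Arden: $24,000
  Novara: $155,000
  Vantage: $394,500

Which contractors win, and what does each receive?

Arden $24,000, Helix $84,500, Orion $94,000

Ordering the bids: 24,000 (Arden), 84,500 (Helix), 94,000 (Orion), 155,000 (Novara), 255,500 (Cinder), …
Lowest 3: Arden, Helix, Orion.
Each winner is paid its own bid: Arden $24,000, Helix $84,500, Orion $94,000.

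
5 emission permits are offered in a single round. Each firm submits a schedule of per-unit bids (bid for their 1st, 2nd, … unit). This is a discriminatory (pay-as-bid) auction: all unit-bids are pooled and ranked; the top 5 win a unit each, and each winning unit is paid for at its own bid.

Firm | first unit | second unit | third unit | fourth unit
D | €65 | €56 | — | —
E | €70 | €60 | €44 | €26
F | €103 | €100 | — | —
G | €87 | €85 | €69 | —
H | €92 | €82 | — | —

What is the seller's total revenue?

Total revenue: €467

All unit-bids, highest first — top 5: 103 (F-1), 100 (F-2), 92 (H-1), 87 (G-1), 85 (G-2)
Next rejected bid: €82 (not a price — pay-as-bid).
Each winning unit pays its own bid.
Revenue = 103 + 100 + 92 + 87 + 85 = €467.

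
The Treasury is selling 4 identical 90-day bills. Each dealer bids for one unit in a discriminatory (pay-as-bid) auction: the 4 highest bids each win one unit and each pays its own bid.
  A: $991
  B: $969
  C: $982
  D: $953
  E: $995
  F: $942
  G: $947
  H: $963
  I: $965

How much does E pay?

Sorting: 995 (E), 991 (A), 982 (C), 969 (B), 965 (I), 963 (H), …
The 4 highest are E, A, C, B.
E wins → own bid $995.

E pays $995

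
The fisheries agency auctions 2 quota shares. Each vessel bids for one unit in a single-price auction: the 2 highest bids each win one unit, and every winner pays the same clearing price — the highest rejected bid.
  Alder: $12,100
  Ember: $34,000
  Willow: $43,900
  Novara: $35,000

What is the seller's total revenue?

Bids ranked high→low: 43,900 (Willow), 35,000 (Novara), 34,000 (Ember), 12,100 (Alder)
Winners (2 units): Willow, Novara.
First losing bid is Ember's $34,000, which sets the uniform price.
Total revenue = 2 × $34,000 = $68,000.

Total revenue: $68,000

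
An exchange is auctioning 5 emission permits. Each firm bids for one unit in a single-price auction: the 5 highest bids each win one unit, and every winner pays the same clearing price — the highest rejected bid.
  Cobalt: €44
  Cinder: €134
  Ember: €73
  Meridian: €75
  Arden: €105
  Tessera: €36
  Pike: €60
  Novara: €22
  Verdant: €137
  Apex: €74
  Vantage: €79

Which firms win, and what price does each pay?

Verdant, Cinder, Arden, Vantage, Meridian; each pays €74

Bids ranked high→low: 137 (Verdant), 134 (Cinder), 105 (Arden), 79 (Vantage), 75 (Meridian), 74 (Apex), 73 (Ember), …
Top 5: Verdant, Cinder, Arden, Vantage, Meridian.
Clearing price = highest rejected bid = €74.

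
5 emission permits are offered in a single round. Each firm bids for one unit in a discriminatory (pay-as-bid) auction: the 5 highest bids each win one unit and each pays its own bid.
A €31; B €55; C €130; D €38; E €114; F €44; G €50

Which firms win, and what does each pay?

C €130, E €114, B €55, G €50, F €44

Bids ranked high→low: 130 (C), 114 (E), 55 (B), 50 (G), 44 (F), 38 (D), 31 (A)
Top 5: C, E, B, G, F.
Each winner pays its own bid: C €130, E €114, B €55, G €50, F €44.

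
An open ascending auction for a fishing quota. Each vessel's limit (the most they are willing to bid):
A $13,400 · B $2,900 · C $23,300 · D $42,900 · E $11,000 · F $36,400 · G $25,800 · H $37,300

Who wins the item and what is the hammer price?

Rule: the price rises until one bidder remains; the winner pays the price at which the last rival dropped out.
Limits in order: 42,900 (D) > 37,300 (H) > 36,400 (F) > 25,800 (G) > 23,300 (C) > 13,400 (A) > …
Bidding ends when H exits at $37,300; D takes it.

D wins at $37,300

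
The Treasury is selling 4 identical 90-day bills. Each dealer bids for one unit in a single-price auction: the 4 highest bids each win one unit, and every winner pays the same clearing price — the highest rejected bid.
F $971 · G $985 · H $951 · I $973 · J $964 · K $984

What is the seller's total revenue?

Total revenue: $3,856

Bids ranked high→low: 985 (G), 984 (K), 973 (I), 971 (F), 964 (J), 951 (H)
The 4 highest are G, K, I, F.
Clearing price = highest rejected bid = $964.
Total revenue = 4 × $964 = $3,856.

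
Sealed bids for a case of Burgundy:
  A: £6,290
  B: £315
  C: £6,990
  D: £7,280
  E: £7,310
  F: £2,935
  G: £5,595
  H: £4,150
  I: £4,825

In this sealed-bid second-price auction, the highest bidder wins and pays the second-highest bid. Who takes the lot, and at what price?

Rule: the highest bidder wins and pays the second-highest bid.
Bids in order: 7,310 (E) > 7,280 (D) > 6,990 (C) > 6,290 (A) > 5,595 (G) > 4,825 (I) > …
Second-price: E pays D's bid of £7,280.

E pays £7,280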